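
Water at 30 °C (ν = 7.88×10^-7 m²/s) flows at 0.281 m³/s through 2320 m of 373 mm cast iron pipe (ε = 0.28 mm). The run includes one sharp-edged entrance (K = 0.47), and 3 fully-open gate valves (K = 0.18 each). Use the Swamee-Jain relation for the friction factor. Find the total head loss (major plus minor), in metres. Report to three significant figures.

H_L ≈ 39.6 m

V = 4Q/(πD²) = 2.572 m/s; V²/2g = 0.3371 m
Re = 1.22×10^6, ε/D = 7.51×10^-4 → f = 0.01873 (Swamee-Jain)
Major: h_f = f(L/D)·V²/2g = 0.01873·6220·0.3371 = 39.26 m
Minor: ΣK = 1.01; h_m = ΣK·V²/2g = 0.3404 m
Total H_L = 39.26 + 0.3404 = 39.60 m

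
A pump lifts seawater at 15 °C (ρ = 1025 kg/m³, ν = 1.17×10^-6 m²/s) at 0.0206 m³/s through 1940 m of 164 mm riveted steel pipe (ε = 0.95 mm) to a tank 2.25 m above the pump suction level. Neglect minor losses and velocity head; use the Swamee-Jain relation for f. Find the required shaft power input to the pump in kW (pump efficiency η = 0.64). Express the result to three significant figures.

P_shaft ≈ 6.78 kW

V = 4Q/(πD²) = 0.9752 m/s; Re = 1.37×10^5; ε/D = 0.00579; f = 0.03261
h_f = f(L/D)V²/2g = 18.70 m
Total head H = z + h_f = 2.25 + 18.70 = 20.95 m
P_hyd = ρgQH = 1025·9.81·0.0206·20.95 = 4.339 kW
P_shaft = P_hyd/η = 4.339/0.64 = 6.780 kW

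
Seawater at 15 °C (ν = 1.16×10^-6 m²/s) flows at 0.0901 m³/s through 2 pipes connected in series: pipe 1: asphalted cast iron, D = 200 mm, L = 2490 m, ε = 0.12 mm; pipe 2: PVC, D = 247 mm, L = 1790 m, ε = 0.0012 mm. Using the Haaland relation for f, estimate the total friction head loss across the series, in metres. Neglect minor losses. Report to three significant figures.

H ≈ 113 m

Pipe 1: V = 2.868 m/s, Re = 4.94×10^5, ε/D = 6.00×10^-4, f = 0.01819, h_1 = f(L/D)V²/2g = 94.95 m
Pipe 2: V = 1.880 m/s, Re = 4.00×10^5, ε/D = 4.86×10^-6, f = 0.01364, h_2 = f(L/D)V²/2g = 17.82 m
Series → Q common, losses add: H = Σh = 112.8 m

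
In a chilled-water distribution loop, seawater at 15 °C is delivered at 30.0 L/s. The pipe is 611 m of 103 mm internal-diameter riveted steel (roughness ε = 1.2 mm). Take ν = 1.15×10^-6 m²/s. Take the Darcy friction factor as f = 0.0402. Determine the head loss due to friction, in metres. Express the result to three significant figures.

h_f ≈ 158 m

V = 4Q/(πD²) = 4·0.0300/(π·0.103²) = 3.600 m/s
h_f = f(L/D)V²/(2g) = 0.04020·(611/0.103)·3.600²/(2·9.81) = 157.6 m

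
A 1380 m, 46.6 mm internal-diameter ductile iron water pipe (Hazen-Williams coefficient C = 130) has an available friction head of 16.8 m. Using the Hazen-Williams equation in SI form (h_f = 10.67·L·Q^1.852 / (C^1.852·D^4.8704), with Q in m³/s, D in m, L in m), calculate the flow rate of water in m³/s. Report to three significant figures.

Q ≈ 0.00105 m³/s

Rearranging: Q = [h_f·C^1.852·D^4.8704 / (10.67·L)]^(1/1.852)
Q = [16.8·130^1.852·0.0466^4.8704 / (10.67·1380)]^0.540 = 0.001055 m³/s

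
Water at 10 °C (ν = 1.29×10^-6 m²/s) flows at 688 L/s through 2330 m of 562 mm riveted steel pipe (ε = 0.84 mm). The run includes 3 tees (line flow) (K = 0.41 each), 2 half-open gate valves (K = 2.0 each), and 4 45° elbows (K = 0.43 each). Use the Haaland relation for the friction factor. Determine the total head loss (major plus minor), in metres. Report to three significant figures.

H_L ≈ 38.3 m

V = 4Q/(πD²) = 2.773 m/s; V²/2g = 0.3921 m
Re = 1.21×10^6, ε/D = 0.00149 → f = 0.02192 (Haaland)
Major: h_f = f(L/D)·V²/2g = 0.02192·4146·0.3921 = 35.62 m
Minor: ΣK = 6.95; h_m = ΣK·V²/2g = 2.725 m
Total H_L = 35.62 + 2.725 = 38.35 m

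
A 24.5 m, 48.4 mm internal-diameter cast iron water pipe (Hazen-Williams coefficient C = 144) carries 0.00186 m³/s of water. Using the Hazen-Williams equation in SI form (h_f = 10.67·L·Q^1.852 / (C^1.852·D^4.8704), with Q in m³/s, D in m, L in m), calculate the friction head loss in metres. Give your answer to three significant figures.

h_f ≈ 0.587 m

h_f = 10.67·24.5·0.00186^1.852 / (144^1.852·0.0484^4.8704) = 0.5868 m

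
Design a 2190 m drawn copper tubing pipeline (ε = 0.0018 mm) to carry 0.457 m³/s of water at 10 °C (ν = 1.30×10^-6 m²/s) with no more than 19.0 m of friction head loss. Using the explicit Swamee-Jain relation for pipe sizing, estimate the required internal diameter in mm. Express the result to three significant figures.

D ≈ 478 mm

Swamee-Jain (Type III): D = 0.66·[ε^1.25·(LQ²/(gh_f))^4.75 + ν·Q^9.4·(L/(gh_f))^5.2]^0.04
LQ²/(gh_f) = 2.454; L/(gh_f) = 11.75
Term 1 = ε^1.25·(…)^4.75 = 4.69×10^-6; Term 2 = ν·Q^9.4·(…)^5.2 = 3.03×10^-4
D = 0.66·(4.69×10^-6 + 3.03×10^-4)^0.04 = 0.4776 m = 478 mm
Check: V = 2.55 m/s, Re = 9.37×10^5, f = 0.01183, h_f = 18.0 m ≈ 19.0 m ✓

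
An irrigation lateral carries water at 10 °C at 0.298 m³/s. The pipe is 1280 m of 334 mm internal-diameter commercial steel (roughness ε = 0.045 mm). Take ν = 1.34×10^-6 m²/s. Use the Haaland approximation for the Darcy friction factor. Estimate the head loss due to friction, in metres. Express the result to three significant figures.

V = 4Q/(πD²) = 4·0.298/(π·0.334²) = 3.401 m/s
Re = VD/ν = 3.401·0.334/1.34×10^-6 = 8.48×10^5 → turbulent
ε/D = 0.045/334 = 1.35×10^-4
Haaland: f = 0.01397
h_f = f(L/D)V²/(2g) = 0.01397·(1280/0.334)·3.401²/(2·9.81) = 31.58 m

h_f ≈ 31.6 m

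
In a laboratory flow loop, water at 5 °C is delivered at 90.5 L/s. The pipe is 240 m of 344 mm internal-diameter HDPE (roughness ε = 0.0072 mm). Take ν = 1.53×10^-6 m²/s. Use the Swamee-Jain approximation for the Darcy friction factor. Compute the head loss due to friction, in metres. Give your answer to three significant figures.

h_f ≈ 0.521 m

V = 4Q/(πD²) = 4·0.0905/(π·0.344²) = 0.9737 m/s
Re = VD/ν = 0.9737·0.344/1.53×10^-6 = 2.19×10^5 → turbulent
ε/D = 0.0072/344 = 2.09×10^-5
Swamee-Jain: f = 0.01546
h_f = f(L/D)V²/(2g) = 0.01546·(240/0.344)·0.9737²/(2·9.81) = 0.5214 m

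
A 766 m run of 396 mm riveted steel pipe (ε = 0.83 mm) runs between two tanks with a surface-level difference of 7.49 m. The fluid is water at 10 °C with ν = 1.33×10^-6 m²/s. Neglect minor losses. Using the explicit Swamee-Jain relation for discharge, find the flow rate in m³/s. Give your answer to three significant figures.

Swamee-Jain (Type II): Q = -0.965·√(gD⁵h_f/L)·ln[ε/(3.7D) + √(3.17ν²L/(gD³h_f))]
√(gD⁵h_f/L) = √(9.81·0.396⁵·7.49/766) = 0.03056
ε/(3.7D) = 5.66×10^-4; √(3.17ν²L/(gD³h_f)) = 3.07×10^-5
Q = -0.965·0.03056·ln(5.972×10^-4) = 0.2189 m³/s
Check: V = 1.78 m/s, Re = 5.29×10^5, f = 0.02416, h_f = 7.53 m ≈ 7.49 m ✓

Q ≈ 0.219 m³/s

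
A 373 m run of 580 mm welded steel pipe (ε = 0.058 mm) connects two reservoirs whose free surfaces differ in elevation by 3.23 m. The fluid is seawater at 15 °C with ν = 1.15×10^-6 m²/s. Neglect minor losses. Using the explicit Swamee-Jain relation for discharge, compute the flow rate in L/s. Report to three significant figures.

Swamee-Jain (Type II): Q = -0.965·√(gD⁵h_f/L)·ln[ε/(3.7D) + √(3.17ν²L/(gD³h_f))]
√(gD⁵h_f/L) = √(9.81·0.580⁵·3.23/373) = 0.07467
ε/(3.7D) = 2.70×10^-5; √(3.17ν²L/(gD³h_f)) = 1.59×10^-5
Q = -0.965·0.07467·ln(4.293×10^-5) = 0.7246 m³/s
Check: V = 2.74 m/s, Re = 1.38×10^6, f = 0.01318, h_f = 3.25 m ≈ 3.23 m ✓

Q ≈ 725 L/s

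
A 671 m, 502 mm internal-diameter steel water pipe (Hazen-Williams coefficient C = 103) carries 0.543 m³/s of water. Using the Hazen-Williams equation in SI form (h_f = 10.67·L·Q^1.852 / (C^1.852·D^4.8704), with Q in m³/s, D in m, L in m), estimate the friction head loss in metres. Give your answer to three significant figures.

h_f = 10.67·671·0.543^1.852 / (103^1.852·0.502^4.8704) = 12.41 m

h_f ≈ 12.4 m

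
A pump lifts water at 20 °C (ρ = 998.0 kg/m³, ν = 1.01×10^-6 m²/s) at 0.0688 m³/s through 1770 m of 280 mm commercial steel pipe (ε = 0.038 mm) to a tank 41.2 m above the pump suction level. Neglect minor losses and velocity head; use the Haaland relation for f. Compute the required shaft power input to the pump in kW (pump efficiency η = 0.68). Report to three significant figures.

P_shaft ≈ 47.0 kW

V = 4Q/(πD²) = 1.117 m/s; Re = 3.10×10^5; ε/D = 1.36×10^-4; f = 0.01547
h_f = f(L/D)V²/2g = 6.225 m
Total head H = z + h_f = 41.2 + 6.225 = 47.42 m
P_hyd = ρgQH = 998.0·9.81·0.0688·47.42 = 31.94 kW
P_shaft = P_hyd/η = 31.94/0.68 = 46.98 kW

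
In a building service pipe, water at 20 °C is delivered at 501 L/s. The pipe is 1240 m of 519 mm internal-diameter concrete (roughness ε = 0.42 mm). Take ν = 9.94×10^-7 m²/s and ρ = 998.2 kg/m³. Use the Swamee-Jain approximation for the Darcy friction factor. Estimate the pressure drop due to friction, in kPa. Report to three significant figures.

Δp ≈ 127 kPa

V = 4Q/(πD²) = 4·0.501/(π·0.519²) = 2.368 m/s
Re = VD/ν = 2.368·0.519/9.94×10^-7 = 1.24×10^6 → turbulent
ε/D = 0.42/519 = 8.09×10^-4
Swamee-Jain: f = 0.01903
h_f = f(L/D)V²/(2g) = 0.01903·(1240/0.519)·2.368²/(2·9.81) = 13.00 m
Δp = ρg·h_f = 998.2·9.81·13.00 = 127.3 kPa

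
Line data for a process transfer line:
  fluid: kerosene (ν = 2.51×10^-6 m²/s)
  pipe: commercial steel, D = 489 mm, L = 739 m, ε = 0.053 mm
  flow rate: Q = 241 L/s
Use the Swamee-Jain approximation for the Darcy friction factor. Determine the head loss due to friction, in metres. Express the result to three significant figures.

h_f ≈ 2.02 m

V = 4Q/(πD²) = 4·0.241/(π·0.489²) = 1.283 m/s
Re = VD/ν = 1.283·0.489/2.51×10^-6 = 2.50×10^5 → turbulent
ε/D = 0.053/489 = 1.08×10^-4
Swamee-Jain: f = 0.01592
h_f = f(L/D)V²/(2g) = 0.01592·(739/0.489)·1.283²/(2·9.81) = 2.019 m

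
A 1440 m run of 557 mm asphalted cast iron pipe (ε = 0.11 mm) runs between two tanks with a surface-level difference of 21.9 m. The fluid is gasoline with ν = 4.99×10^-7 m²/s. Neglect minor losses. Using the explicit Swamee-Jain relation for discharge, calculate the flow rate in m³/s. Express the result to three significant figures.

Swamee-Jain (Type II): Q = -0.965·√(gD⁵h_f/L)·ln[ε/(3.7D) + √(3.17ν²L/(gD³h_f))]
√(gD⁵h_f/L) = √(9.81·0.557⁵·21.9/1440) = 0.08944
ε/(3.7D) = 5.34×10^-5; √(3.17ν²L/(gD³h_f)) = 5.53×10^-6
Q = -0.965·0.08944·ln(5.891×10^-5) = 0.8406 m³/s
Check: V = 3.45 m/s, Re = 3.85×10^6, f = 0.01403, h_f = 22.0 m ≈ 21.9 m ✓

Q ≈ 0.841 m³/s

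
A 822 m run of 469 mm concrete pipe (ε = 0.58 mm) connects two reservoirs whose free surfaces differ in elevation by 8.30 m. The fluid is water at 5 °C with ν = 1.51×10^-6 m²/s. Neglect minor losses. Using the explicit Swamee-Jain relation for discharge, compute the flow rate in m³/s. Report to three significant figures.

Q ≈ 0.363 m³/s

Swamee-Jain (Type II): Q = -0.965·√(gD⁵h_f/L)·ln[ε/(3.7D) + √(3.17ν²L/(gD³h_f))]
√(gD⁵h_f/L) = √(9.81·0.469⁵·8.30/822) = 0.04741
ε/(3.7D) = 3.34×10^-4; √(3.17ν²L/(gD³h_f)) = 2.66×10^-5
Q = -0.965·0.04741·ln(3.608×10^-4) = 0.3627 m³/s
Check: V = 2.10 m/s, Re = 6.52×10^5, f = 0.02120, h_f = 8.34 m ≈ 8.30 m ✓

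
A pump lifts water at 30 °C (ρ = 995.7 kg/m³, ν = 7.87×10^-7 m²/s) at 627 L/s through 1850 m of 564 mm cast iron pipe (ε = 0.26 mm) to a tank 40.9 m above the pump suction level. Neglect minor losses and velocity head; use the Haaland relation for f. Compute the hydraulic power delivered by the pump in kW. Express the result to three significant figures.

P_hyd ≈ 358 kW

V = 4Q/(πD²) = 2.510 m/s; Re = 1.80×10^6; ε/D = 4.61×10^-4; f = 0.01670
h_f = f(L/D)V²/2g = 17.58 m
Total head H = z + h_f = 40.9 + 17.58 = 58.48 m
P_hyd = ρgQH = 995.7·9.81·0.627·58.48 = 358.2 kW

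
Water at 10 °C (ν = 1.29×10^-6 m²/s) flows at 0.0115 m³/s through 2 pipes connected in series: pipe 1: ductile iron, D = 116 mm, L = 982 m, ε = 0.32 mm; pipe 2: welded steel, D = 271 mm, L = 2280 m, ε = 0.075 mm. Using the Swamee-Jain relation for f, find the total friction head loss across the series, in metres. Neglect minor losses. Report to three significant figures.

H ≈ 14.3 m

Pipe 1: V = 1.088 m/s, Re = 9.78×10^4, ε/D = 0.00276, f = 0.02721, h_1 = f(L/D)V²/2g = 13.90 m
Pipe 2: V = 0.1994 m/s, Re = 4.19×10^4, ε/D = 2.77×10^-4, f = 0.02260, h_2 = f(L/D)V²/2g = 0.3852 m
Series → Q common, losses add: H = Σh = 14.29 m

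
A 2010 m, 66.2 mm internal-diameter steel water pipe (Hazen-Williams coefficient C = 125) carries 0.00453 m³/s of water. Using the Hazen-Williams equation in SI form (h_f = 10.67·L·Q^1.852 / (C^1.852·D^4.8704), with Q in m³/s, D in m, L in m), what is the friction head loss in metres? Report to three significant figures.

h_f ≈ 70.8 m

h_f = 10.67·2010·0.00453^1.852 / (125^1.852·0.0662^4.8704) = 70.77 m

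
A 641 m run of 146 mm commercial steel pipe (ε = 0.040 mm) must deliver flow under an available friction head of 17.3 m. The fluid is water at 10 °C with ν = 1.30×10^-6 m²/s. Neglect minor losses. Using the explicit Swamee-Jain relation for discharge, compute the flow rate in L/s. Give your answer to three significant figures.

Swamee-Jain (Type II): Q = -0.965·√(gD⁵h_f/L)·ln[ε/(3.7D) + √(3.17ν²L/(gD³h_f))]
√(gD⁵h_f/L) = √(9.81·0.146⁵·17.3/641) = 0.004191
ε/(3.7D) = 7.40×10^-5; √(3.17ν²L/(gD³h_f)) = 8.06×10^-5
Q = -0.965·0.004191·ln(1.547×10^-4) = 0.03548 m³/s
Check: V = 2.12 m/s, Re = 2.38×10^5, f = 0.01728, h_f = 17.4 m ≈ 17.3 m ✓

Q ≈ 35.5 L/s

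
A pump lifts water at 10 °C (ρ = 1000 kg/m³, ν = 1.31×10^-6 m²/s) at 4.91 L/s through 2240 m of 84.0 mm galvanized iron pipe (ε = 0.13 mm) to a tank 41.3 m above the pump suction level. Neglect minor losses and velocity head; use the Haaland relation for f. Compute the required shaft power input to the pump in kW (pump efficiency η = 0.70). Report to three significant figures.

P_shaft ≈ 4.67 kW

V = 4Q/(πD²) = 0.8860 m/s; Re = 5.68×10^4; ε/D = 0.00155; f = 0.02485
h_f = f(L/D)V²/2g = 26.52 m
Total head H = z + h_f = 41.3 + 26.52 = 67.82 m
P_hyd = ρgQH = 1000·9.81·0.00491·67.82 = 3.267 kW
P_shaft = P_hyd/η = 3.267/0.70 = 4.666 kW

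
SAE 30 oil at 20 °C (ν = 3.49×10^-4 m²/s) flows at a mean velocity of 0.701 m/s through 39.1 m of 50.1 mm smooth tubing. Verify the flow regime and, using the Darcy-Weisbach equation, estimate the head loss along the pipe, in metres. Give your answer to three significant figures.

Re = VD/ν = 0.701·0.05010/3.49×10^-4 = 101 → laminar (Re < 2300)
f = 64/Re = 0.6360
h_f = f(L/D)V²/(2g) = 0.6360·(39.1/0.05010)·0.701²/(2·9.81) = 12.43 m

h_f ≈ 12.4 m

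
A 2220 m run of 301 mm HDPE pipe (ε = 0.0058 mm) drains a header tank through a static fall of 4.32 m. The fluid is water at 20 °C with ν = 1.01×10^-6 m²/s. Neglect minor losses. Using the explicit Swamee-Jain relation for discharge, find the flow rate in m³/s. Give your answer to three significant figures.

Q ≈ 0.0622 m³/s

Swamee-Jain (Type II): Q = -0.965·√(gD⁵h_f/L)·ln[ε/(3.7D) + √(3.17ν²L/(gD³h_f))]
√(gD⁵h_f/L) = √(9.81·0.301⁵·4.32/2220) = 0.006868
ε/(3.7D) = 5.21×10^-6; √(3.17ν²L/(gD³h_f)) = 7.88×10^-5
Q = -0.965·0.006868·ln(8.402×10^-5) = 0.06219 m³/s
Check: V = 0.874 m/s, Re = 2.60×10^5, f = 0.01497, h_f = 4.30 m ≈ 4.32 m ✓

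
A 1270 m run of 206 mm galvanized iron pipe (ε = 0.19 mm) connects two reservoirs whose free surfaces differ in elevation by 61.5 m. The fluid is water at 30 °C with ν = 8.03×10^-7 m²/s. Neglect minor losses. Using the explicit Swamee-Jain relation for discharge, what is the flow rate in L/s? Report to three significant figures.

Swamee-Jain (Type II): Q = -0.965·√(gD⁵h_f/L)·ln[ε/(3.7D) + √(3.17ν²L/(gD³h_f))]
√(gD⁵h_f/L) = √(9.81·0.206⁵·61.5/1270) = 0.01328
ε/(3.7D) = 2.49×10^-4; √(3.17ν²L/(gD³h_f)) = 2.22×10^-5
Q = -0.965·0.01328·ln(2.715×10^-4) = 0.1052 m³/s
Check: V = 3.16 m/s, Re = 8.10×10^5, f = 0.01975, h_f = 61.8 m ≈ 61.5 m ✓

Q ≈ 105 L/s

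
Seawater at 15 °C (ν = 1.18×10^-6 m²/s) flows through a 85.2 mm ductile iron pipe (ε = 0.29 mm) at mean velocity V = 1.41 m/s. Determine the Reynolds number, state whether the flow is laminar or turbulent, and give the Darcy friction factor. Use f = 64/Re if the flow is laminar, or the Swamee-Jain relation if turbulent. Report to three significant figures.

Re ≈ 1.02×10^5; turbulent; f ≈ 0.0285

Re = VD/ν = 1.410·0.0852/1.18×10^-6 = 1.02×10^5
Re > 4000 → turbulent; ε/D = 0.00340
Swamee-Jain: f = 0.02855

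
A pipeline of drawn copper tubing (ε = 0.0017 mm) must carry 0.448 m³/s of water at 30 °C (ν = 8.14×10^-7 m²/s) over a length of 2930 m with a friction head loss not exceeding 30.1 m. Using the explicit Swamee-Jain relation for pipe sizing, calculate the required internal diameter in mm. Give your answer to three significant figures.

Swamee-Jain (Type III): D = 0.66·[ε^1.25·(LQ²/(gh_f))^4.75 + ν·Q^9.4·(L/(gh_f))^5.2]^0.04
LQ²/(gh_f) = 1.992; L/(gh_f) = 9.923
Term 1 = ε^1.25·(…)^4.75 = 1.62×10^-6; Term 2 = ν·Q^9.4·(…)^5.2 = 6.53×10^-5
D = 0.66·(1.62×10^-6 + 6.53×10^-5)^0.04 = 0.4493 m = 449 mm
Check: V = 2.83 m/s, Re = 1.56×10^6, f = 0.01091, h_f = 28.9 m ≈ 30.1 m ✓

D ≈ 449 mm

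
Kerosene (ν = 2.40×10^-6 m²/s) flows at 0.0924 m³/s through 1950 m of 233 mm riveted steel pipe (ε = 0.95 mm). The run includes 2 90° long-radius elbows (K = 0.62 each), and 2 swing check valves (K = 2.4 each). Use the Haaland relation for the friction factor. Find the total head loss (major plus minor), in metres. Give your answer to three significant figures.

H_L ≈ 59.7 m

V = 4Q/(πD²) = 2.167 m/s; V²/2g = 0.2394 m
Re = 2.10×10^5, ε/D = 0.00408 → f = 0.02910 (Haaland)
Major: h_f = f(L/D)·V²/2g = 0.02910·8369·0.2394 = 58.29 m
Minor: ΣK = 6.04; h_m = ΣK·V²/2g = 1.446 m
Total H_L = 58.29 + 1.446 = 59.74 m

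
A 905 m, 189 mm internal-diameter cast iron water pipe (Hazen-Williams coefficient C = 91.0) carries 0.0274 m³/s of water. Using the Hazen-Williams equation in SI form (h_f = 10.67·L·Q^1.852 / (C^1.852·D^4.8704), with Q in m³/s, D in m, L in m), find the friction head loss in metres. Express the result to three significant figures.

h_f ≈ 9.71 m

h_f = 10.67·905·0.0274^1.852 / (91.0^1.852·0.189^4.8704) = 9.712 m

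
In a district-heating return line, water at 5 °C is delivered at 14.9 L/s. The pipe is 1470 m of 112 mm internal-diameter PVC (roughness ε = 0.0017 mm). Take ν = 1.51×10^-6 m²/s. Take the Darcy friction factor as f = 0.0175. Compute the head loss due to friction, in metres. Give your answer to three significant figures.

h_f ≈ 26.8 m

V = 4Q/(πD²) = 4·0.0149/(π·0.112²) = 1.512 m/s
h_f = f(L/D)V²/(2g) = 0.01750·(1470/0.112)·1.512²/(2·9.81) = 26.78 m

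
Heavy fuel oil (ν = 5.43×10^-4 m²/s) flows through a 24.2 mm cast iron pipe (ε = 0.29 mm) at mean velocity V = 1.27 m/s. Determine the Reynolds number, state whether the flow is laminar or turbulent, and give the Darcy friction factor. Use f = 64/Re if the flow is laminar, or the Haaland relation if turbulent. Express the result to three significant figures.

Re ≈ 56.6; laminar; f = 64/Re ≈ 1.13

Re = VD/ν = 1.270·0.0242/5.43×10^-4 = 56.6
Re < 2300 → laminar → f = 64/Re = 1.131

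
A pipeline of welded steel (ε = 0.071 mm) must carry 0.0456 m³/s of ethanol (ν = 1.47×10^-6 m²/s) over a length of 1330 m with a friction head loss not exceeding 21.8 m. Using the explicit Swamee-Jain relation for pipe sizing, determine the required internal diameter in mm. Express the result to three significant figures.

D ≈ 183 mm

Swamee-Jain (Type III): D = 0.66·[ε^1.25·(LQ²/(gh_f))^4.75 + ν·Q^9.4·(L/(gh_f))^5.2]^0.04
LQ²/(gh_f) = 0.01293; L/(gh_f) = 6.219
Term 1 = ε^1.25·(…)^4.75 = 6.99×10^-15; Term 2 = ν·Q^9.4·(…)^5.2 = 4.89×10^-15
D = 0.66·(6.99×10^-15 + 4.89×10^-15)^0.04 = 0.1830 m = 183 mm
Check: V = 1.73 m/s, Re = 2.16×10^5, f = 0.01818, h_f = 20.2 m ≈ 21.8 m ✓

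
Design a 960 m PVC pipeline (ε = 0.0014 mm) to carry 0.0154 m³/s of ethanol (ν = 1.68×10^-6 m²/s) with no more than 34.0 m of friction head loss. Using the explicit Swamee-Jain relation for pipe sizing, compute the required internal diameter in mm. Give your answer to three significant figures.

D ≈ 101 mm

Swamee-Jain (Type III): D = 0.66·[ε^1.25·(LQ²/(gh_f))^4.75 + ν·Q^9.4·(L/(gh_f))^5.2]^0.04
LQ²/(gh_f) = 6.826×10^-4; L/(gh_f) = 2.878
Term 1 = ε^1.25·(…)^4.75 = 4.42×10^-23; Term 2 = ν·Q^9.4·(…)^5.2 = 3.76×10^-21
D = 0.66·(4.42×10^-23 + 3.76×10^-21)^0.04 = 0.1006 m = 101 mm
Check: V = 1.94 m/s, Re = 1.16×10^5, f = 0.01742, h_f = 31.7 m ≈ 34.0 m ✓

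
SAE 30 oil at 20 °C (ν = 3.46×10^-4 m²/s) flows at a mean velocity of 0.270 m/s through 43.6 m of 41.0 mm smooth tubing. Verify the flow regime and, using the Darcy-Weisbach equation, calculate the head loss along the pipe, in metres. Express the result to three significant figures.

Re = VD/ν = 0.270·0.04100/3.46×10^-4 = 32.0 → laminar (Re < 2300)
f = 64/Re = 2.000
h_f = f(L/D)V²/(2g) = 2.000·(43.6/0.04100)·0.270²/(2·9.81) = 7.904 m

h_f ≈ 7.90 m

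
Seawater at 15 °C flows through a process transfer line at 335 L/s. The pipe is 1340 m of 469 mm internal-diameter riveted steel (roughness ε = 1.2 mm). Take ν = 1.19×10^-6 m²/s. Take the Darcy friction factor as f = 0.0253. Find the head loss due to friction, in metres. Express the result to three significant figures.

h_f ≈ 13.9 m

V = 4Q/(πD²) = 4·0.335/(π·0.469²) = 1.939 m/s
h_f = f(L/D)V²/(2g) = 0.02530·(1340/0.469)·1.939²/(2·9.81) = 13.85 m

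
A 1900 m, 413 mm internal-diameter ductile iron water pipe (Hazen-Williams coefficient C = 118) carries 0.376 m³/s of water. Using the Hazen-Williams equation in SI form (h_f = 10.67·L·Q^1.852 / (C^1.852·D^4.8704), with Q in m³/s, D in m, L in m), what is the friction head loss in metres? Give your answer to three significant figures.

h_f = 10.67·1900·0.376^1.852 / (118^1.852·0.413^4.8704) = 35.77 m

h_f ≈ 35.8 m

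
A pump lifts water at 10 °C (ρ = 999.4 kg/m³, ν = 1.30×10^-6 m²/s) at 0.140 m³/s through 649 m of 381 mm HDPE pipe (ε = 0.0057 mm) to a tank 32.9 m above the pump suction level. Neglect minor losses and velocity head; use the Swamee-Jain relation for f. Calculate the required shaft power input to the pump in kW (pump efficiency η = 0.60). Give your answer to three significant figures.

P_shaft ≈ 79.5 kW

V = 4Q/(πD²) = 1.228 m/s; Re = 3.60×10^5; ε/D = 1.50×10^-5; f = 0.01409
h_f = f(L/D)V²/2g = 1.845 m
Total head H = z + h_f = 32.9 + 1.845 = 34.74 m
P_hyd = ρgQH = 999.4·9.81·0.140·34.74 = 47.69 kW
P_shaft = P_hyd/η = 47.69/0.60 = 79.48 kW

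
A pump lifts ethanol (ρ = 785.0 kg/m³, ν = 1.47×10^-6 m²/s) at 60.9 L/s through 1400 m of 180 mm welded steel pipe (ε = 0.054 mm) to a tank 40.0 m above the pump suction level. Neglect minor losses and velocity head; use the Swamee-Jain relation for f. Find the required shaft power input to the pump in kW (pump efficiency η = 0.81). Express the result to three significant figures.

P_shaft ≈ 45.6 kW

V = 4Q/(πD²) = 2.393 m/s; Re = 2.93×10^5; ε/D = 3.00×10^-4; f = 0.01710
h_f = f(L/D)V²/2g = 38.82 m
Total head H = z + h_f = 40.0 + 38.82 = 78.82 m
P_hyd = ρgQH = 785.0·9.81·0.0609·78.82 = 36.97 kW
P_shaft = P_hyd/η = 36.97/0.81 = 45.64 kW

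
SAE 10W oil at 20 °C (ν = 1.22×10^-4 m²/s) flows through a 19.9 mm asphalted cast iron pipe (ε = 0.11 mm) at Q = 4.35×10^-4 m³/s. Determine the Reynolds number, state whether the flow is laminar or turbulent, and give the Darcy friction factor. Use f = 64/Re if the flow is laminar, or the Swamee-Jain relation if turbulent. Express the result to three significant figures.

V = 4Q/(πD²) = 1.399 m/s
Re = VD/ν = 1.399·0.0199/1.22×10^-4 = 228
Re < 2300 → laminar → f = 64/Re = 0.2805

Re ≈ 228; laminar; f = 64/Re ≈ 0.281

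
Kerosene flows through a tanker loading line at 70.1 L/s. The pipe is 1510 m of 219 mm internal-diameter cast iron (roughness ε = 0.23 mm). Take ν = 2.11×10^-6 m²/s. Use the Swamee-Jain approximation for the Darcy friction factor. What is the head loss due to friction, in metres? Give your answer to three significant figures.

V = 4Q/(πD²) = 4·0.0701/(π·0.219²) = 1.861 m/s
Re = VD/ν = 1.861·0.219/2.11×10^-6 = 1.93×10^5 → turbulent
ε/D = 0.23/219 = 0.00105
Swamee-Jain: f = 0.02143
h_f = f(L/D)V²/(2g) = 0.02143·(1510/0.219)·1.861²/(2·9.81) = 26.08 m

h_f ≈ 26.1 m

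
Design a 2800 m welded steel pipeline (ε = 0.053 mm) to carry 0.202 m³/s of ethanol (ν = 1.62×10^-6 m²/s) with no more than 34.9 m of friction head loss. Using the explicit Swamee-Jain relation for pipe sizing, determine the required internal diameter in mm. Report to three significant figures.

Swamee-Jain (Type III): D = 0.66·[ε^1.25·(LQ²/(gh_f))^4.75 + ν·Q^9.4·(L/(gh_f))^5.2]^0.04
LQ²/(gh_f) = 0.3337; L/(gh_f) = 8.178
Term 1 = ε^1.25·(…)^4.75 = 2.46×10^-8; Term 2 = ν·Q^9.4·(…)^5.2 = 2.66×10^-8
D = 0.66·(2.46×10^-8 + 2.66×10^-8)^0.04 = 0.3372 m = 337 mm
Check: V = 2.26 m/s, Re = 4.71×10^5, f = 0.01518, h_f = 32.9 m ≈ 34.9 m ✓

D ≈ 337 mm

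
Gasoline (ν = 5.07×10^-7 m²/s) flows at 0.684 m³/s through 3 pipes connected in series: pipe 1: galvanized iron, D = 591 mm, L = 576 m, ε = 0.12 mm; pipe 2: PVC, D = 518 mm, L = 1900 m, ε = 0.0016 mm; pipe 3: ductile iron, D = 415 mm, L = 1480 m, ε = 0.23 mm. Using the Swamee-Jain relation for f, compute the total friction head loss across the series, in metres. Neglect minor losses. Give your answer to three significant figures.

Pipe 1: V = 2.493 m/s, Re = 2.91×10^6, ε/D = 2.03×10^-4, f = 0.01420, h_1 = f(L/D)V²/2g = 4.384 m
Pipe 2: V = 3.246 m/s, Re = 3.32×10^6, ε/D = 3.09×10^-6, f = 0.009744, h_2 = f(L/D)V²/2g = 19.19 m
Pipe 3: V = 5.057 m/s, Re = 4.14×10^6, ε/D = 5.54×10^-4, f = 0.01725, h_3 = f(L/D)V²/2g = 80.20 m
Series → Q common, losses add: H = Σh = 103.8 m

H ≈ 104 m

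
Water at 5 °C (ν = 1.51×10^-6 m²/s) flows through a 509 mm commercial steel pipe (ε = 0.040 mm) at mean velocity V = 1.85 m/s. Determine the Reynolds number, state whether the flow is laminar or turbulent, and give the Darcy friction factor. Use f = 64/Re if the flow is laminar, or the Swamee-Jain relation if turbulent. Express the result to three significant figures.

Re ≈ 6.24×10^5; turbulent; f ≈ 0.0138

Re = VD/ν = 1.850·0.509/1.51×10^-6 = 6.24×10^5
Re > 4000 → turbulent; ε/D = 7.86×10^-5
Swamee-Jain: f = 0.01384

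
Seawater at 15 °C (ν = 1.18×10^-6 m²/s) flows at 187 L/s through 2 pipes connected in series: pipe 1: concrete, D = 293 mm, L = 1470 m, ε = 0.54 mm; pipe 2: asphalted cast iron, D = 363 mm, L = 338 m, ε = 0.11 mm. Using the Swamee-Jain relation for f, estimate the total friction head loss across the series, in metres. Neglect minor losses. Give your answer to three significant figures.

Pipe 1: V = 2.773 m/s, Re = 6.89×10^5, ε/D = 0.00184, f = 0.02330, h_1 = f(L/D)V²/2g = 45.83 m
Pipe 2: V = 1.807 m/s, Re = 5.56×10^5, ε/D = 3.03×10^-4, f = 0.01628, h_2 = f(L/D)V²/2g = 2.523 m
Series → Q common, losses add: H = Σh = 48.35 m

H ≈ 48.4 m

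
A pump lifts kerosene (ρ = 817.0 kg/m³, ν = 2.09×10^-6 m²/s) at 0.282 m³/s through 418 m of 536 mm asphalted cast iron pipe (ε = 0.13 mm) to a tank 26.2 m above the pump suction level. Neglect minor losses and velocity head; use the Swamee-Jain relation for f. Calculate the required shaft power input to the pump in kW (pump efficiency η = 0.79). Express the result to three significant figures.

V = 4Q/(πD²) = 1.250 m/s; Re = 3.21×10^5; ε/D = 2.43×10^-4; f = 0.01653
h_f = f(L/D)V²/2g = 1.026 m
Total head H = z + h_f = 26.2 + 1.026 = 27.23 m
P_hyd = ρgQH = 817.0·9.81·0.282·27.23 = 61.54 kW
P_shaft = P_hyd/η = 61.54/0.79 = 77.89 kW

P_shaft ≈ 77.9 kW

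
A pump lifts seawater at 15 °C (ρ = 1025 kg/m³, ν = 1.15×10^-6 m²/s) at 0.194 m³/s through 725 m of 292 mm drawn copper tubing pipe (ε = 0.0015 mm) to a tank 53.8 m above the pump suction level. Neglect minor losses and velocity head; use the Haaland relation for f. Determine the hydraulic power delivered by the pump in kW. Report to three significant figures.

V = 4Q/(πD²) = 2.897 m/s; Re = 7.36×10^5; ε/D = 5.14×10^-6; f = 0.01228
h_f = f(L/D)V²/2g = 13.04 m
Total head H = z + h_f = 53.8 + 13.04 = 66.84 m
P_hyd = ρgQH = 1025·9.81·0.194·66.84 = 130.4 kW

P_hyd ≈ 130 kW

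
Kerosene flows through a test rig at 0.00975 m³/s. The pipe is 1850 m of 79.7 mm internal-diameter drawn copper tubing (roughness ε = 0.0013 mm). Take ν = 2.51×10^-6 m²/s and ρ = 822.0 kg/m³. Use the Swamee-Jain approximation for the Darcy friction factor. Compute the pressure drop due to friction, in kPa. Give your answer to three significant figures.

V = 4Q/(πD²) = 4·0.00975/(π·0.0797²) = 1.954 m/s
Re = VD/ν = 1.954·0.0797/2.51×10^-6 = 6.21×10^4 → turbulent
ε/D = 0.0013/79.7 = 1.63×10^-5
Swamee-Jain: f = 0.01986
h_f = f(L/D)V²/(2g) = 0.01986·(1850/0.0797)·1.954²/(2·9.81) = 89.75 m
Δp = ρg·h_f = 822.0·9.81·89.75 = 723.7 kPa

Δp ≈ 724 kPa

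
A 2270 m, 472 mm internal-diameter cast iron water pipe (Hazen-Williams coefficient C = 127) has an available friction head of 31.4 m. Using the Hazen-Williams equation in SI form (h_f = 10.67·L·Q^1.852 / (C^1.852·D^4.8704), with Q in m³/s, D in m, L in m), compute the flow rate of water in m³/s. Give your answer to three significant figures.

Rearranging: Q = [h_f·C^1.852·D^4.8704 / (10.67·L)]^(1/1.852)
Q = [31.4·127^1.852·0.472^4.8704 / (10.67·2270)]^0.540 = 0.4868 m³/s

Q ≈ 0.487 m³/s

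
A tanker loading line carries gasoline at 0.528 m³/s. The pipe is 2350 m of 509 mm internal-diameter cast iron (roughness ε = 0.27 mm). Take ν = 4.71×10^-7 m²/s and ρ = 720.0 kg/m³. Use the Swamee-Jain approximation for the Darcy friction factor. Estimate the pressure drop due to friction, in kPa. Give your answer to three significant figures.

Δp ≈ 192 kPa

V = 4Q/(πD²) = 4·0.528/(π·0.509²) = 2.595 m/s
Re = VD/ν = 2.595·0.509/4.71×10^-7 = 2.80×10^6 → turbulent
ε/D = 0.27/509 = 5.30×10^-4
Swamee-Jain: f = 0.01716
h_f = f(L/D)V²/(2g) = 0.01716·(2350/0.509)·2.595²/(2·9.81) = 27.19 m
Δp = ρg·h_f = 720.0·9.81·27.19 = 192.0 kPa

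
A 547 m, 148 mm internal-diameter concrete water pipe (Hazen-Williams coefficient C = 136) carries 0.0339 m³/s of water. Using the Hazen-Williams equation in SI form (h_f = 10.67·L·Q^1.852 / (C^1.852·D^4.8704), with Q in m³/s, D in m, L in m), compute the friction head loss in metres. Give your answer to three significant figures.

h_f ≈ 13.6 m

h_f = 10.67·547·0.0339^1.852 / (136^1.852·0.148^4.8704) = 13.61 m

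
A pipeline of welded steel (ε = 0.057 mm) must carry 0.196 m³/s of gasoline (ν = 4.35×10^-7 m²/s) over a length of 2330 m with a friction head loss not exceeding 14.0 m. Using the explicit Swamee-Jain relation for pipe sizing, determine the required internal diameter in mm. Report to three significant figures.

Swamee-Jain (Type III): D = 0.66·[ε^1.25·(LQ²/(gh_f))^4.75 + ν·Q^9.4·(L/(gh_f))^5.2]^0.04
LQ²/(gh_f) = 0.6517; L/(gh_f) = 16.97
Term 1 = ε^1.25·(…)^4.75 = 6.48×10^-7; Term 2 = ν·Q^9.4·(…)^5.2 = 2.40×10^-7
D = 0.66·(6.48×10^-7 + 2.40×10^-7)^0.04 = 0.3780 m = 378 mm
Check: V = 1.75 m/s, Re = 1.52×10^6, f = 0.01385, h_f = 13.3 m ≈ 14.0 m ✓

D ≈ 378 mm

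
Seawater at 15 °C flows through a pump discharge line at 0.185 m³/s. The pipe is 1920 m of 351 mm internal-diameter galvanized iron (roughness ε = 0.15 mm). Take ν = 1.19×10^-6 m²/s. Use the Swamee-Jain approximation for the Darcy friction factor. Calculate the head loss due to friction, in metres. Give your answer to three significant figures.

h_f ≈ 17.5 m

V = 4Q/(πD²) = 4·0.185/(π·0.351²) = 1.912 m/s
Re = VD/ν = 1.912·0.351/1.19×10^-6 = 5.64×10^5 → turbulent
ε/D = 0.15/351 = 4.27×10^-4
Swamee-Jain: f = 0.01719
h_f = f(L/D)V²/(2g) = 0.01719·(1920/0.351)·1.912²/(2·9.81) = 17.52 m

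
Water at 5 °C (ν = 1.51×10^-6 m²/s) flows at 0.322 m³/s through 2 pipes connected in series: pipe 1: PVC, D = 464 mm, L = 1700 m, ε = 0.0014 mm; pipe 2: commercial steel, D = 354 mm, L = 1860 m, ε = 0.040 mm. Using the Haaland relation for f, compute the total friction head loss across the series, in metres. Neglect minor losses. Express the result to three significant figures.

Pipe 1: V = 1.904 m/s, Re = 5.85×10^5, ε/D = 3.02×10^-6, f = 0.01274, h_1 = f(L/D)V²/2g = 8.627 m
Pipe 2: V = 3.272 m/s, Re = 7.67×10^5, ε/D = 1.13×10^-4, f = 0.01381, h_2 = f(L/D)V²/2g = 39.58 m
Series → Q common, losses add: H = Σh = 48.21 m

H ≈ 48.2 m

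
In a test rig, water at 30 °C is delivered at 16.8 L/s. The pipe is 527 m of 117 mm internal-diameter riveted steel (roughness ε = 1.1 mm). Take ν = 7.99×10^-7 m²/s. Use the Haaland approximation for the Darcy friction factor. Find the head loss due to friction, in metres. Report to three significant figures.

h_f ≈ 21.0 m

V = 4Q/(πD²) = 4·0.0168/(π·0.117²) = 1.563 m/s
Re = VD/ν = 1.563·0.117/7.99×10^-7 = 2.29×10^5 → turbulent
ε/D = 1.1/117 = 0.00940
Haaland: f = 0.03745
h_f = f(L/D)V²/(2g) = 0.03745·(527/0.117)·1.563²/(2·9.81) = 21.00 m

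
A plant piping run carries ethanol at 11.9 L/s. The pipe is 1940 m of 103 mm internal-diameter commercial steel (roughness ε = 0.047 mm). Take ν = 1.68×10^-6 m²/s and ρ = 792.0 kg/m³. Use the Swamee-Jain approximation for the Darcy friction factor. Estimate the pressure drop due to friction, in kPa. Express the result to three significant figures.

V = 4Q/(πD²) = 4·0.0119/(π·0.103²) = 1.428 m/s
Re = VD/ν = 1.428·0.103/1.68×10^-6 = 8.76×10^4 → turbulent
ε/D = 0.047/103 = 4.56×10^-4
Swamee-Jain: f = 0.02059
h_f = f(L/D)V²/(2g) = 0.02059·(1940/0.103)·1.428²/(2·9.81) = 40.32 m
Δp = ρg·h_f = 792.0·9.81·40.32 = 313.3 kPa

Δp ≈ 313 kPa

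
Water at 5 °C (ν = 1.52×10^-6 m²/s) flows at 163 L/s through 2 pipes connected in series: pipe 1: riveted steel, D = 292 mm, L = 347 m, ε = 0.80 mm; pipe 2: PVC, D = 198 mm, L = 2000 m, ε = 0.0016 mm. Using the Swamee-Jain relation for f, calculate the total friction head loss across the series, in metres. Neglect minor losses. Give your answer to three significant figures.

H ≈ 190 m

Pipe 1: V = 2.434 m/s, Re = 4.68×10^5, ε/D = 0.00274, f = 0.02594, h_1 = f(L/D)V²/2g = 9.307 m
Pipe 2: V = 5.294 m/s, Re = 6.90×10^5, ε/D = 8.08×10^-6, f = 0.01253, h_2 = f(L/D)V²/2g = 180.8 m
Series → Q common, losses add: H = Σh = 190.1 m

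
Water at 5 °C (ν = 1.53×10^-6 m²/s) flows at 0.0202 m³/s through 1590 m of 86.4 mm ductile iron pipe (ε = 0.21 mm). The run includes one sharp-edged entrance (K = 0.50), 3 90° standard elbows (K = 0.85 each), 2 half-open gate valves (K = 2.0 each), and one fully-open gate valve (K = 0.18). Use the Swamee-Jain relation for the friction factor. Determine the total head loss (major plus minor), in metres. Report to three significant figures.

H_L ≈ 290 m

V = 4Q/(πD²) = 3.445 m/s; V²/2g = 0.6050 m
Re = 1.95×10^5, ε/D = 0.00243 → f = 0.02566 (Swamee-Jain)
Major: h_f = f(L/D)·V²/2g = 0.02566·18403·0.6050 = 285.7 m
Minor: ΣK = 7.23; h_m = ΣK·V²/2g = 4.374 m
Total H_L = 285.7 + 4.374 = 290.1 m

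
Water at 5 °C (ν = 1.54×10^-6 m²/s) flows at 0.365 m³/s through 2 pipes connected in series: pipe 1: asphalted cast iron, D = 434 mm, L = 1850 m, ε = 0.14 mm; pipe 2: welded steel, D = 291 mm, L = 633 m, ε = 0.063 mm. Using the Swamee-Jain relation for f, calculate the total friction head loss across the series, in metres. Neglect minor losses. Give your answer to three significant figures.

Pipe 1: V = 2.467 m/s, Re = 6.95×10^5, ε/D = 3.23×10^-4, f = 0.01623, h_1 = f(L/D)V²/2g = 21.46 m
Pipe 2: V = 5.488 m/s, Re = 1.04×10^6, ε/D = 2.16×10^-4, f = 0.01492, h_2 = f(L/D)V²/2g = 49.82 m
Series → Q common, losses add: H = Σh = 71.28 m

H ≈ 71.3 m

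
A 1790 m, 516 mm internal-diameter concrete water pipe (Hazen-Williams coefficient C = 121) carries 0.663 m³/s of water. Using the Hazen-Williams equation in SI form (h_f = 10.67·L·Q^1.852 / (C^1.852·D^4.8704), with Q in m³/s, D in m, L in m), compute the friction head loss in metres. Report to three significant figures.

h_f = 10.67·1790·0.663^1.852 / (121^1.852·0.516^4.8704) = 31.09 m

h_f ≈ 31.1 m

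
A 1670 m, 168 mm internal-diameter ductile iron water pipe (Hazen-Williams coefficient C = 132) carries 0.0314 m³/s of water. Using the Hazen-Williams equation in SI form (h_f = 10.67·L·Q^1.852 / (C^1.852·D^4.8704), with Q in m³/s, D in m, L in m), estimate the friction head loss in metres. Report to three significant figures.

h_f ≈ 20.6 m

h_f = 10.67·1670·0.0314^1.852 / (132^1.852·0.168^4.8704) = 20.56 m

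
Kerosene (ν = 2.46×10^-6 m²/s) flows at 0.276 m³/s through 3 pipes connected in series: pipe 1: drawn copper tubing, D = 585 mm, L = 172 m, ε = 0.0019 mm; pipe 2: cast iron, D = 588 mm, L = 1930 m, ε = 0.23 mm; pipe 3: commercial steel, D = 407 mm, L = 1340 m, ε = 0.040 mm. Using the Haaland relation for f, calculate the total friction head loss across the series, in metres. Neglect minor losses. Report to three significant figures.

Pipe 1: V = 1.027 m/s, Re = 2.44×10^5, ε/D = 3.25×10^-6, f = 0.01493, h_1 = f(L/D)V²/2g = 0.2360 m
Pipe 2: V = 1.016 m/s, Re = 2.43×10^5, ε/D = 3.91×10^-4, f = 0.01772, h_2 = f(L/D)V²/2g = 3.062 m
Pipe 3: V = 2.121 m/s, Re = 3.51×10^5, ε/D = 9.83×10^-5, f = 0.01489, h_3 = f(L/D)V²/2g = 11.24 m
Series → Q common, losses add: H = Σh = 14.54 m

H ≈ 14.5 m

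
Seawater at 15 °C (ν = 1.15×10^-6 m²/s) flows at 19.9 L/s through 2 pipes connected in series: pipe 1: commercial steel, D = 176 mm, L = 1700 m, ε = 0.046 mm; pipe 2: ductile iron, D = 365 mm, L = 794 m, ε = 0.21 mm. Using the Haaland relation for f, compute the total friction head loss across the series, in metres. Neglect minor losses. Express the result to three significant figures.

H ≈ 6.14 m

Pipe 1: V = 0.8180 m/s, Re = 1.25×10^5, ε/D = 2.61×10^-4, f = 0.01838, h_1 = f(L/D)V²/2g = 6.054 m
Pipe 2: V = 0.1902 m/s, Re = 6.04×10^4, ε/D = 5.75×10^-4, f = 0.02183, h_2 = f(L/D)V²/2g = 0.08753 m
Series → Q common, losses add: H = Σh = 6.141 m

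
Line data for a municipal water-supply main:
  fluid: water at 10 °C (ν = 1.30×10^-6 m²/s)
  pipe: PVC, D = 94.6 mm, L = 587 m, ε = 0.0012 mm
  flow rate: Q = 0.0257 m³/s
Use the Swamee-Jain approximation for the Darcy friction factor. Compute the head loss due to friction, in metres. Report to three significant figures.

h_f ≈ 62.8 m

V = 4Q/(πD²) = 4·0.0257/(π·0.0946²) = 3.656 m/s
Re = VD/ν = 3.656·0.0946/1.30×10^-6 = 2.66×10^5 → turbulent
ε/D = 0.0012/94.6 = 1.27×10^-5
Swamee-Jain: f = 0.01484
h_f = f(L/D)V²/(2g) = 0.01484·(587/0.0946)·3.656²/(2·9.81) = 62.75 m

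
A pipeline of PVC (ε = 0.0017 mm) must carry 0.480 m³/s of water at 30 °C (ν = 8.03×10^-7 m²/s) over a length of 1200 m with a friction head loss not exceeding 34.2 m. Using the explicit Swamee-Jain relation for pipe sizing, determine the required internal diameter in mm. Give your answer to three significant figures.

Swamee-Jain (Type III): D = 0.66·[ε^1.25·(LQ²/(gh_f))^4.75 + ν·Q^9.4·(L/(gh_f))^5.2]^0.04
LQ²/(gh_f) = 0.8241; L/(gh_f) = 3.577
Term 1 = ε^1.25·(…)^4.75 = 2.45×10^-8; Term 2 = ν·Q^9.4·(…)^5.2 = 6.12×10^-7
D = 0.66·(2.45×10^-8 + 6.12×10^-7)^0.04 = 0.3730 m = 373 mm
Check: V = 4.39 m/s, Re = 2.04×10^6, f = 0.01051, h_f = 33.3 m ≈ 34.2 m ✓

D ≈ 373 mm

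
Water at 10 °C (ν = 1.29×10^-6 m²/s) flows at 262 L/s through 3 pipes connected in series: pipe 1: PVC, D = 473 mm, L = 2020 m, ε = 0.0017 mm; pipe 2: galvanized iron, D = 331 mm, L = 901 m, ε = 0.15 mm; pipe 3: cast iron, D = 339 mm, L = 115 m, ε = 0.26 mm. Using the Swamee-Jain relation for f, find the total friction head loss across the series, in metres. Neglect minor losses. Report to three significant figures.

H ≈ 31.1 m

Pipe 1: V = 1.491 m/s, Re = 5.47×10^5, ε/D = 3.59×10^-6, f = 0.01295, h_1 = f(L/D)V²/2g = 6.265 m
Pipe 2: V = 3.045 m/s, Re = 7.81×10^5, ε/D = 4.53×10^-4, f = 0.01712, h_2 = f(L/D)V²/2g = 22.02 m
Pipe 3: V = 2.903 m/s, Re = 7.63×10^5, ε/D = 7.67×10^-4, f = 0.01901, h_3 = f(L/D)V²/2g = 2.770 m
Series → Q common, losses add: H = Σh = 31.06 m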